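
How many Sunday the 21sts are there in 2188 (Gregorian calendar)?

2

Check the 21st of each month of 2188: Jan 21: Mon, Feb 21: Thu, Mar 21: Fri, Apr 21: Mon, May 21: Wed, Jun 21: Sat, Jul 21: Mon, Aug 21: Thu, Sep 21: Sun, Oct 21: Tue, Nov 21: Fri, Dec 21: Sun.
Sunday occurs in September, December — 2 months.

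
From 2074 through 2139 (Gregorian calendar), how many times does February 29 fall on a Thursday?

Leap years in 2074–2139: 15 of them.
Feb 29 weekday advances by 5 (mod 7) from one leap year to the next four years later (or differs when a century non-leap intervenes).
Leap-day weekdays: 2076:Sat 2080:Thu✓ 2084:Tue 2088:Sun 2092:Fri 2096:Wed 2104:Fri 2108:Wed 2112:Mon 2116:Sat 2120:Thu✓ 2124:Tue 2128:Sun 2132:Fri 2136:Wed
Thursday: 2080, 2120 → 2.

2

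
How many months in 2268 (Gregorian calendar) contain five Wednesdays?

5

A month of length L has five Wednesdays iff its first Wednesday is on day ≤ L−28 (so day 1–3 in a 31-day month, 1–2 in a 30-day month, day 1 in a leap February).
Checking each month of 2268: Jan starts Wed (31d) ✓; Feb starts Sat (29d); Mar starts Sun (31d); Apr starts Wed (30d) ✓; May starts Fri (31d); Jun starts Mon (30d); Jul starts Wed (31d) ✓; Aug starts Sat (31d); Sep starts Tue (30d) ✓; Oct starts Thu (31d); Nov starts Sun (30d); Dec starts Tue (31d) ✓.
Five-Wednesday months: January, April, July, September, December → 5.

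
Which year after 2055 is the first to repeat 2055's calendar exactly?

Two years share a calendar iff Jan 1 falls on the same weekday and both are leap or both are common. 2055: Jan 1 is Friday, common year.
2056: Jan 1 Saturday, leap
2057: Jan 1 Monday, common
2058: Jan 1 Tuesday, common
2059: Jan 1 Wednesday, common
2060: Jan 1 Thursday, leap
2061: Jan 1 Saturday, common
2062: Jan 1 Sunday, common
2063: Jan 1 Monday, common
2064: Jan 1 Tuesday, leap
2065: Jan 1 Thursday, common
2066: Jan 1 Friday, common
2066 matches on both conditions.

2066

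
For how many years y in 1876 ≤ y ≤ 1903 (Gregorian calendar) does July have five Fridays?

July has 31 days; it has five Fridays when Friday falls among the first (month-length − 28) days — i.e. when July 1 is one of Friday/Thursday/Wednesday.
July 1 by year: 1876:Sat 1877:Sun 1878:Mon 1879:Tue 1880:Thu✓ 1881:Fri✓ 1882:Sat 1883:Sun 1884:Tue 1885:Wed✓ 1886:Thu✓ 1887:Fri✓ 1888:Sun 1889:Mon 1890:Tue 1891:Wed✓ 1892:Fri✓ 1893:Sat 1894:Sun 1895:Mon 1896:Wed✓ 1897:Thu✓ 1898:Fri✓ 1899:Sat 1900:Sun 1901:Mon 1902:Tue 1903:Wed✓
Years with five Fridays: 1880, 1881, 1885, 1886, 1887, 1891, 1892, 1896, 1897, 1898, 1903 → 11.

11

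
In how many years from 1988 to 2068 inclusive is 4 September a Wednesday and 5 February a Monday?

Check each year's weekday for 4 September and 5 February:
  1988: Sun/Fri  1989: Mon/Sun  1990: Tue/Mon  1991: Wed/Tue  1992: Fri/Wed  1993: Sat/Fri  1994: Sun/Sat  1995: Mon/Sun  1996: Wed/Mon ✓  1997: Thu/Wed  1998: Fri/Thu  1999: Sat/Fri  2000: Mon/Sat  2001: Tue/Mon  …(53 more)…  2055: Sat/Fri  2056: Mon/Sat  2057: Tue/Mon  2058: Wed/Tue  2059: Thu/Wed  2060: Sat/Thu  2061: Sun/Sat  2062: Mon/Sun  2063: Tue/Mon  2064: Thu/Tue  2065: Fri/Thu  2066: Sat/Fri  2067: Sun/Sat  2068: Tue/Sun
Both conditions hold in: 1996, 2024, 2052 — 3.

3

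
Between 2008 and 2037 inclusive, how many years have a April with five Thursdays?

9

April has 30 days; it has five Thursdays when Thursday falls among the first (month-length − 28) days — i.e. when April 1 is one of Thursday/Wednesday.
April 1 by year: 2008:Tue 2009:Wed✓ 2010:Thu✓ 2011:Fri 2012:Sun 2013:Mon 2014:Tue 2015:Wed✓ 2016:Fri 2017:Sat 2018:Sun 2019:Mon 2020:Wed✓ 2021:Thu✓ 2022:Fri 2023:Sat 2024:Mon 2025:Tue 2026:Wed✓ 2027:Thu✓ 2028:Sat 2029:Sun 2030:Mon 2031:Tue 2032:Thu✓ 2033:Fri 2034:Sat 2035:Sun 2036:Tue 2037:Wed✓
Years with five Thursdays: 2009, 2010, 2015, 2020, 2021, 2026, 2027, 2032, 2037 → 9.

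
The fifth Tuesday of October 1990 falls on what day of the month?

30

October 1, 1990 is a Monday, so the first Tuesday is the 2nd.
The fifth Tuesday is 2 + 28 = 30.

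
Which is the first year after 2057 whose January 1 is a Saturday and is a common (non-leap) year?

2061

Jan 1 advances by 2 weekdays after a leap year and by 1 after a common year.
2057: Jan 1 is Monday.
2058: Tuesday
2059: Wednesday
2060: Thursday (leap)
2061: Saturday
2061 begins on a Saturday and is a common year.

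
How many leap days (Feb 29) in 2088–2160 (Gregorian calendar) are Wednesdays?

3

Leap years in 2088–2160: 18 of them.
Feb 29 weekday advances by 5 (mod 7) from one leap year to the next four years later (or differs when a century non-leap intervenes).
Leap-day weekdays: 2088:Sun 2092:Fri 2096:Wed✓ 2104:Fri 2108:Wed✓ 2112:Mon 2116:Sat 2120:Thu 2124:Tue 2128:Sun 2132:Fri 2136:Wed✓ 2140:Mon 2144:Sat 2148:Thu 2152:Tue 2156:Sun 2160:Fri
Wednesday: 2096, 2108, 2136 → 3.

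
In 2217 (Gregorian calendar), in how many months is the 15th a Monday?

2

Check the 15th of each month of 2217: Jan 15: Wed, Feb 15: Sat, Mar 15: Sat, Apr 15: Tue, May 15: Thu, Jun 15: Sun, Jul 15: Tue, Aug 15: Fri, Sep 15: Mon, Oct 15: Wed, Nov 15: Sat, Dec 15: Mon.
Monday occurs in September, December — 2 months.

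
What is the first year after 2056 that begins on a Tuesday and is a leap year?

Jan 1 advances by 2 weekdays after a leap year and by 1 after a common year.
2056: Jan 1 is Saturday (leap).
2057: Monday
2058: Tuesday
2059: Wednesday
2060: Thursday (leap)
2061: Saturday
2062: Sunday
2063: Monday
2064: Tuesday (leap)
2064 begins on a Tuesday and is a leap year.

2064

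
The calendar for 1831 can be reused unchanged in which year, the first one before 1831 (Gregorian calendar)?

1825

Two years share a calendar iff Jan 1 falls on the same weekday and both are leap or both are common. 1831: Jan 1 is Saturday, common year.
1830: Jan 1 Friday, common
1829: Jan 1 Thursday, common
1828: Jan 1 Tuesday, leap
1827: Jan 1 Monday, common
1826: Jan 1 Sunday, common
1825: Jan 1 Saturday, common
1825 matches on both conditions.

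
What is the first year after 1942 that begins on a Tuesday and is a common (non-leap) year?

1946

Jan 1 advances by 2 weekdays after a leap year and by 1 after a common year.
1942: Jan 1 is Thursday.
1943: Friday
1944: Saturday (leap)
1945: Monday
1946: Tuesday
1946 begins on a Tuesday and is a common year.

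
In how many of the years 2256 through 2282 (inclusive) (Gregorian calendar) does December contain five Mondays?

11

December has 31 days; it has five Mondays when Monday falls among the first (month-length − 28) days — i.e. when December 1 is one of Monday/Sunday/Saturday.
December 1 by year: 2256:Mon✓ 2257:Tue 2258:Wed 2259:Thu 2260:Sat✓ 2261:Sun✓ 2262:Mon✓ 2263:Tue 2264:Thu 2265:Fri 2266:Sat✓ 2267:Sun✓ 2268:Tue 2269:Wed 2270:Thu 2271:Fri 2272:Sun✓ 2273:Mon✓ 2274:Tue 2275:Wed 2276:Fri 2277:Sat✓ 2278:Sun✓ 2279:Mon✓ 2280:Wed 2281:Thu 2282:Fri
Years with five Mondays: 2256, 2260, 2261, 2262, 2266, 2267, 2272, 2273, 2277, 2278, 2279 → 11.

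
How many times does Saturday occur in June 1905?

4

June 1905 has 30 days and begins on Thursday.
The first Saturday is June 3.
Saturdays fall on 3, 10, 17, 24 — that's 4.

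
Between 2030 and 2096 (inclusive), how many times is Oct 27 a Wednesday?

Track Oct 27's weekday year by year (advancing +1, or +2 across a Feb 29):
  2030: Sun  2031: Mon (+1)  2032: Wed (+2) ✓  2033: Thu (+1)  2034: Fri (+1)
  2035: Sat (+1)  2036: Mon (+2)  2037: Tue (+1)  2038: Wed (+1) ✓  2039: Thu (+1)
  2040: Sat (+2)  2041: Sun (+1)  2042: Mon (+1)  2043: Tue (+1)  … (39 more years) …
  2083: Wed (+1) ✓  2084: Fri (+2)  2085: Sat (+1)  2086: Sun (+1)  2087: Mon (+1)
  2088: Wed (+2) ✓  2089: Thu (+1)  2090: Fri (+1)  2091: Sat (+1)  2092: Mon (+2)
  2093: Tue (+1)  2094: Wed (+1) ✓  2095: Thu (+1)  2096: Sat (+2)
Wednesday years: 2032, 2038, 2049, 2055, 2060, 2066, 2077, 2083, 2088, 2094 — 10 in total.

10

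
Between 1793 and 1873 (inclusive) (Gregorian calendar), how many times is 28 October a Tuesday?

Track 28 October's weekday year by year (advancing +1, or +2 across a Feb 29):
  1793: Mon  1794: Tue (+1) ✓  1795: Wed (+1)  1796: Fri (+2)  1797: Sat (+1)
  1798: Sun (+1)  1799: Mon (+1)  1800: Tue (+1) ✓  1801: Wed (+1)  1802: Thu (+1)
  1803: Fri (+1)  1804: Sun (+2)  1805: Mon (+1)  1806: Tue (+1) ✓  … (53 more years) …
  1860: Sun (+2)  1861: Mon (+1)  1862: Tue (+1) ✓  1863: Wed (+1)  1864: Fri (+2)
  1865: Sat (+1)  1866: Sun (+1)  1867: Mon (+1)  1868: Wed (+2)  1869: Thu (+1)
  1870: Fri (+1)  1871: Sat (+1)  1872: Mon (+2)  1873: Tue (+1) ✓
Tuesday years: 1794, 1800, 1806, 1817, 1823, 1828, 1834, 1845, 1851, 1856, 1862, 1873 — 12 in total.

12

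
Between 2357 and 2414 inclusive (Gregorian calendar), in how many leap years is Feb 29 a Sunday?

2

Leap years in 2357–2414: 14 of them.
Feb 29 weekday advances by 5 (mod 7) from one leap year to the next four years later (or differs when a century non-leap intervenes).
Leap-day weekdays: 2360:Mon 2364:Sat 2368:Thu 2372:Tue 2376:Sun✓ 2380:Fri 2384:Wed 2388:Mon 2392:Sat 2396:Thu 2400:Tue 2404:Sun✓ 2408:Fri 2412:Wed
Sunday: 2376, 2404 → 2.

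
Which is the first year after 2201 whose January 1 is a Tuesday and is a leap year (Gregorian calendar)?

Jan 1 advances by 2 weekdays after a leap year and by 1 after a common year.
2201: Jan 1 is Thursday.
2202: Friday
2203: Saturday
2204: Sunday (leap)
2205: Tuesday
2206: Wednesday
2207: Thursday
2208: Friday (leap)
2209: Sunday
2210: Monday
2211: Tuesday
2212: Wednesday (leap)
2213: Friday
2214: Saturday
2215: Sunday
2216: Monday (leap)
2217: Wednesday
2218: Thursday
2219: Friday
2220: Saturday (leap)
2221: Monday
2222: Tuesday
2223: Wednesday
2224: Thursday (leap)
2225: Saturday
2226: Sunday
2227: Monday
2228: Tuesday (leap)
2228 begins on a Tuesday and is a leap year.

2228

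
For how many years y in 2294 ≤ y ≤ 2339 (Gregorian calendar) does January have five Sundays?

20

January has 31 days; it has five Sundays when Sunday falls among the first (month-length − 28) days — i.e. when January 1 is one of Sunday/Saturday/Friday.
January 1 by year: 2294:Mon 2295:Tue 2296:Wed 2297:Fri✓ 2298:Sat✓ 2299:Sun✓ 2300:Mon 2301:Tue 2302:Wed 2303:Thu 2304:Fri✓ 2305:Sun✓ 2306:Mon 2307:Tue 2308:Wed …(16 more)… 2325:Thu 2326:Fri✓ 2327:Sat✓ 2328:Sun✓ 2329:Tue 2330:Wed 2331:Thu 2332:Fri✓ 2333:Sun✓ 2334:Mon 2335:Tue 2336:Wed 2337:Fri✓ 2338:Sat✓ 2339:Sun✓
Years with five Sundays: 2297, 2298, 2299, 2304, 2305, 2309, 2310, 2311, 2315, 2316, 2321, 2322, 2326, 2327, 2328, 2332, 2333, 2337, 2338, 2339 → 20.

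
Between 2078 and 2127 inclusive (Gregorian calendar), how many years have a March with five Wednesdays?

March has 31 days; it has five Wednesdays when Wednesday falls among the first (month-length − 28) days — i.e. when March 1 is one of Wednesday/Tuesday/Monday.
March 1 by year: 2078:Tue✓ 2079:Wed✓ 2080:Fri 2081:Sat 2082:Sun 2083:Mon✓ 2084:Wed✓ 2085:Thu 2086:Fri 2087:Sat 2088:Mon✓ 2089:Tue✓ 2090:Wed✓ 2091:Thu 2092:Sat …(20 more)… 2113:Wed✓ 2114:Thu 2115:Fri 2116:Sun 2117:Mon✓ 2118:Tue✓ 2119:Wed✓ 2120:Fri 2121:Sat 2122:Sun 2123:Mon✓ 2124:Wed✓ 2125:Thu 2126:Fri 2127:Sat
Years with five Wednesdays: 2078, 2079, 2083, 2084, 2088, 2089, 2090, 2094, 2095, 2100, 2101, 2102, 2106, 2107, 2112, 2113, 2117, 2118, 2119, 2123, 2124 → 21.

21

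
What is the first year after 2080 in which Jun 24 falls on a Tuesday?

From one year to the next, a fixed date's weekday advances by 1, or by 2 when a Feb 29 lies between the two dates.
2080: June 24 is Monday.
2081: Tuesday (+1)
Jun 24 falls on a Tuesday in 2081.

2081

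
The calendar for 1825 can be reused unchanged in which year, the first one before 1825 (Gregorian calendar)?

Two years share a calendar iff Jan 1 falls on the same weekday and both are leap or both are common. 1825: Jan 1 is Saturday, common year.
1824: Jan 1 Thursday, leap
1823: Jan 1 Wednesday, common
1822: Jan 1 Tuesday, common
1821: Jan 1 Monday, common
1820: Jan 1 Saturday, leap
1819: Jan 1 Friday, common
1818: Jan 1 Thursday, common
1817: Jan 1 Wednesday, common
1816: Jan 1 Monday, leap
1815: Jan 1 Sunday, common
1814: Jan 1 Saturday, common
1814 matches on both conditions.

1814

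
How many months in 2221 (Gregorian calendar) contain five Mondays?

A month of length L has five Mondays iff its first Monday is on day ≤ L−28 (so day 1–3 in a 31-day month, 1–2 in a 30-day month, day 1 in a leap February).
Checking each month of 2221: Jan starts Mon (31d) ✓; Feb starts Thu (28d); Mar starts Thu (31d); Apr starts Sun (30d) ✓; May starts Tue (31d); Jun starts Fri (30d); Jul starts Sun (31d) ✓; Aug starts Wed (31d); Sep starts Sat (30d); Oct starts Mon (31d) ✓; Nov starts Thu (30d); Dec starts Sat (31d) ✓.
Five-Monday months: January, April, July, October, December → 5.

5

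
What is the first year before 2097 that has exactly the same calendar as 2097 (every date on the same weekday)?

Two years share a calendar iff Jan 1 falls on the same weekday and both are leap or both are common. 2097: Jan 1 is Tuesday, common year.
2096: Jan 1 Sunday, leap
2095: Jan 1 Saturday, common
2094: Jan 1 Friday, common
2093: Jan 1 Thursday, common
2092: Jan 1 Tuesday, leap
2091: Jan 1 Monday, common
2090: Jan 1 Sunday, common
2089: Jan 1 Saturday, common
2088: Jan 1 Thursday, leap
2087: Jan 1 Wednesday, common
2086: Jan 1 Tuesday, common
2086 matches on both conditions.

2086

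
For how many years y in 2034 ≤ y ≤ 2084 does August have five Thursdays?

22

August has 31 days; it has five Thursdays when Thursday falls among the first (month-length − 28) days — i.e. when August 1 is one of Thursday/Wednesday/Tuesday.
August 1 by year: 2034:Tue✓ 2035:Wed✓ 2036:Fri 2037:Sat 2038:Sun 2039:Mon 2040:Wed✓ 2041:Thu✓ 2042:Fri 2043:Sat 2044:Mon 2045:Tue✓ 2046:Wed✓ 2047:Thu✓ 2048:Sat …(21 more)… 2070:Fri 2071:Sat 2072:Mon 2073:Tue✓ 2074:Wed✓ 2075:Thu✓ 2076:Sat 2077:Sun 2078:Mon 2079:Tue✓ 2080:Thu✓ 2081:Fri 2082:Sat 2083:Sun 2084:Tue✓
Years with five Thursdays: 2034, 2035, 2040, 2041, 2045, 2046, 2047, 2051, 2052, 2056, 2057, 2058, 2062, 2063, 2068, 2069, 2073, 2074, 2075, 2079, 2080, 2084 → 22.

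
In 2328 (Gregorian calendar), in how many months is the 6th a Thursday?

Check the 6th of each month of 2328: Jan 6: Fri, Feb 6: Mon, Mar 6: Tue, Apr 6: Fri, May 6: Sun, Jun 6: Wed, Jul 6: Fri, Aug 6: Mon, Sep 6: Thu, Oct 6: Sat, Nov 6: Tue, Dec 6: Thu.
Thursday occurs in September, December — 2 months.

2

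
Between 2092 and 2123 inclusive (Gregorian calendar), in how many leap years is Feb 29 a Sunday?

0

Leap years in 2092–2123: 7 of them.
Feb 29 weekday advances by 5 (mod 7) from one leap year to the next four years later (or differs when a century non-leap intervenes).
Leap-day weekdays: 2092:Fri 2096:Wed 2104:Fri 2108:Wed 2112:Mon 2116:Sat 2120:Thu
Sunday: none → 0.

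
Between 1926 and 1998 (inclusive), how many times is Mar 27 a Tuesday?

10

Track Mar 27's weekday year by year (advancing +1, or +2 across a Feb 29):
  1926: Sat  1927: Sun (+1)  1928: Tue (+2) ✓  1929: Wed (+1)  1930: Thu (+1)
  1931: Fri (+1)  1932: Sun (+2)  1933: Mon (+1)  1934: Tue (+1) ✓  1935: Wed (+1)
  1936: Fri (+2)  1937: Sat (+1)  1938: Sun (+1)  1939: Mon (+1)  … (45 more years) …
  1985: Wed (+1)  1986: Thu (+1)  1987: Fri (+1)  1988: Sun (+2)  1989: Mon (+1)
  1990: Tue (+1) ✓  1991: Wed (+1)  1992: Fri (+2)  1993: Sat (+1)  1994: Sun (+1)
  1995: Mon (+1)  1996: Wed (+2)  1997: Thu (+1)  1998: Fri (+1)
Tuesday years: 1928, 1934, 1945, 1951, 1956, 1962, 1973, 1979, 1984, 1990 — 10 in total.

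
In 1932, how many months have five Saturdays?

A month of length L has five Saturdays iff its first Saturday is on day ≤ L−28 (so day 1–3 in a 31-day month, 1–2 in a 30-day month, day 1 in a leap February).
Checking each month of 1932: Jan starts Fri (31d) ✓; Feb starts Mon (29d); Mar starts Tue (31d); Apr starts Fri (30d) ✓; May starts Sun (31d); Jun starts Wed (30d); Jul starts Fri (31d) ✓; Aug starts Mon (31d); Sep starts Thu (30d); Oct starts Sat (31d) ✓; Nov starts Tue (30d); Dec starts Thu (31d) ✓.
Five-Saturday months: January, April, July, October, December → 5.

5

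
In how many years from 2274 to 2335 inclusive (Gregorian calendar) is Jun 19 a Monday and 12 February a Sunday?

7

Check each year's weekday for Jun 19 and 12 February:
  2274: Fri/Thu  2275: Sat/Fri  2276: Mon/Sat  2277: Tue/Mon  2278: Wed/Tue  2279: Thu/Wed  2280: Sat/Thu  2281: Sun/Sat  2282: Mon/Sun ✓  2283: Tue/Mon  2284: Thu/Tue  2285: Fri/Thu  2286: Sat/Fri  2287: Sun/Sat  …(34 more)…  2322: Mon/Sun ✓  2323: Tue/Mon  2324: Thu/Tue  2325: Fri/Thu  2326: Sat/Fri  2327: Sun/Sat  2328: Tue/Sun  2329: Wed/Tue  2330: Thu/Wed  2331: Fri/Thu  2332: Sun/Fri  2333: Mon/Sun ✓  2334: Tue/Mon  2335: Wed/Tue
Both conditions hold in: 2282, 2293, 2299, 2305, 2311, 2322, 2333 — 7.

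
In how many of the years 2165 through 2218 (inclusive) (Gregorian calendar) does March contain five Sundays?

March has 31 days; it has five Sundays when Sunday falls among the first (month-length − 28) days — i.e. when March 1 is one of Sunday/Saturday/Friday.
March 1 by year: 2165:Fri✓ 2166:Sat✓ 2167:Sun✓ 2168:Tue 2169:Wed 2170:Thu 2171:Fri✓ 2172:Sun✓ 2173:Mon 2174:Tue 2175:Wed 2176:Fri✓ 2177:Sat✓ 2178:Sun✓ 2179:Mon …(24 more)… 2204:Thu 2205:Fri✓ 2206:Sat✓ 2207:Sun✓ 2208:Tue 2209:Wed 2210:Thu 2211:Fri✓ 2212:Sun✓ 2213:Mon 2214:Tue 2215:Wed 2216:Fri✓ 2217:Sat✓ 2218:Sun✓
Years with five Sundays: 2165, 2166, 2167, 2171, 2172, 2176, 2177, 2178, 2182, 2183, 2188, 2189, 2193, 2194, 2195, 2199, 2200, 2201, 2205, 2206, 2207, 2211, 2212, 2216, 2217, 2218 → 26.

26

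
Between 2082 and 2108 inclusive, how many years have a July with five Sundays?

July has 31 days; it has five Sundays when Sunday falls among the first (month-length − 28) days — i.e. when July 1 is one of Sunday/Saturday/Friday.
July 1 by year: 2082:Wed 2083:Thu 2084:Sat✓ 2085:Sun✓ 2086:Mon 2087:Tue 2088:Thu 2089:Fri✓ 2090:Sat✓ 2091:Sun✓ 2092:Tue 2093:Wed 2094:Thu 2095:Fri✓ 2096:Sun✓ 2097:Mon 2098:Tue 2099:Wed 2100:Thu 2101:Fri✓ 2102:Sat✓ 2103:Sun✓ 2104:Tue 2105:Wed 2106:Thu 2107:Fri✓ 2108:Sun✓
Years with five Sundays: 2084, 2085, 2089, 2090, 2091, 2095, 2096, 2101, 2102, 2103, 2107, 2108 → 12.

12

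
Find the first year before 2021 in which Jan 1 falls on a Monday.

2018

Jan 1 advances by 2 weekdays after a leap year and by 1 after a common year.
2021: Jan 1 is Friday.
2020: Wednesday (leap)
2019: Tuesday
2018: Monday
2018 begins on a Monday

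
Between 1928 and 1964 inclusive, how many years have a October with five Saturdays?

October has 31 days; it has five Saturdays when Saturday falls among the first (month-length − 28) days — i.e. when October 1 is one of Saturday/Friday/Thursday.
October 1 by year: 1928:Mon 1929:Tue 1930:Wed 1931:Thu✓ 1932:Sat✓ 1933:Sun 1934:Mon 1935:Tue 1936:Thu✓ 1937:Fri✓ 1938:Sat✓ 1939:Sun 1940:Tue 1941:Wed 1942:Thu✓ …(7 more)… 1950:Sun 1951:Mon 1952:Wed 1953:Thu✓ 1954:Fri✓ 1955:Sat✓ 1956:Mon 1957:Tue 1958:Wed 1959:Thu✓ 1960:Sat✓ 1961:Sun 1962:Mon 1963:Tue 1964:Thu✓
Years with five Saturdays: 1931, 1932, 1936, 1937, 1938, 1942, 1943, 1948, 1949, 1953, 1954, 1955, 1959, 1960, 1964 → 15.

15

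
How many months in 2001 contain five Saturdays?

A month of length L has five Saturdays iff its first Saturday is on day ≤ L−28 (so day 1–3 in a 31-day month, 1–2 in a 30-day month, day 1 in a leap February).
Checking each month of 2001: Jan starts Mon (31d); Feb starts Thu (28d); Mar starts Thu (31d) ✓; Apr starts Sun (30d); May starts Tue (31d); Jun starts Fri (30d) ✓; Jul starts Sun (31d); Aug starts Wed (31d); Sep starts Sat (30d) ✓; Oct starts Mon (31d); Nov starts Thu (30d); Dec starts Sat (31d) ✓.
Five-Saturday months: March, June, September, December → 4.

4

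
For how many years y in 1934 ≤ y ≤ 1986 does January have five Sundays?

January has 31 days; it has five Sundays when Sunday falls among the first (month-length − 28) days — i.e. when January 1 is one of Sunday/Saturday/Friday.
January 1 by year: 1934:Mon 1935:Tue 1936:Wed 1937:Fri✓ 1938:Sat✓ 1939:Sun✓ 1940:Mon 1941:Wed 1942:Thu 1943:Fri✓ 1944:Sat✓ 1945:Mon 1946:Tue 1947:Wed 1948:Thu …(23 more)… 1972:Sat✓ 1973:Mon 1974:Tue 1975:Wed 1976:Thu 1977:Sat✓ 1978:Sun✓ 1979:Mon 1980:Tue 1981:Thu 1982:Fri✓ 1983:Sat✓ 1984:Sun✓ 1985:Tue 1986:Wed
Years with five Sundays: 1937, 1938, 1939, 1943, 1944, 1949, 1950, 1954, 1955, 1956, 1960, 1961, 1965, 1966, 1967, 1971, 1972, 1977, 1978, 1982, 1983, 1984 → 22.

22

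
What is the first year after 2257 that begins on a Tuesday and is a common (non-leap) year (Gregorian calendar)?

Jan 1 advances by 2 weekdays after a leap year and by 1 after a common year.
2257: Jan 1 is Thursday.
2258: Friday
2259: Saturday
2260: Sunday (leap)
2261: Tuesday
2261 begins on a Tuesday and is a common year.

2261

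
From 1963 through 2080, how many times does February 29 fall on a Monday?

4

Leap years in 1963–2080: 30 of them.
Feb 29 weekday advances by 5 (mod 7) from one leap year to the next four years later (or differs when a century non-leap intervenes).
Leap-day weekdays: 1964:Sat 1968:Thu 1972:Tue 1976:Sun 1980:Fri 1984:Wed 1988:Mon✓ 1992:Sat 1996:Thu 2000:Tue 2004:Sun 2008:Fri 2012:Wed …(4 more)… 2032:Sun 2036:Fri 2040:Wed 2044:Mon✓ 2048:Sat 2052:Thu 2056:Tue 2060:Sun 2064:Fri 2068:Wed 2072:Mon✓ 2076:Sat 2080:Thu
Monday: 1988, 2016, 2044, 2072 → 4.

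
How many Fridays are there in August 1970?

4

August 1970 has 31 days and begins on Saturday.
The first Friday is August 7.
Fridays fall on 7, 14, 21, 28 — that's 4.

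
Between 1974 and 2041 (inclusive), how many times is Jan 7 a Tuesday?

9

Track Jan 7's weekday year by year (advancing +1, or +2 across a Feb 29):
  1974: Mon  1975: Tue (+1) ✓  1976: Wed (+1)  1977: Fri (+2)  1978: Sat (+1)
  1979: Sun (+1)  1980: Mon (+1)  1981: Wed (+2)  1982: Thu (+1)  1983: Fri (+1)
  1984: Sat (+1)  1985: Mon (+2)  1986: Tue (+1) ✓  1987: Wed (+1)  … (40 more years) …
  2028: Fri (+1)  2029: Sun (+2)  2030: Mon (+1)  2031: Tue (+1) ✓  2032: Wed (+1)
  2033: Fri (+2)  2034: Sat (+1)  2035: Sun (+1)  2036: Mon (+1)  2037: Wed (+2)
  2038: Thu (+1)  2039: Fri (+1)  2040: Sat (+1)  2041: Mon (+2)
Tuesday years: 1975, 1986, 1992, 1997, 2003, 2014, 2020, 2025, 2031 — 9 in total.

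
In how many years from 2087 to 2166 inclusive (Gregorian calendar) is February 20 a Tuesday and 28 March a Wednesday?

8

Check each year's weekday for February 20 and 28 March:
  2087: Thu/Fri  2088: Fri/Sun  2089: Sun/Mon  2090: Mon/Tue  2091: Tue/Wed ✓  2092: Wed/Fri  2093: Fri/Sat  2094: Sat/Sun  2095: Sun/Mon  2096: Mon/Wed  2097: Wed/Thu  2098: Thu/Fri  2099: Fri/Sat  2100: Sat/Sun  …(52 more)…  2153: Tue/Wed ✓  2154: Wed/Thu  2155: Thu/Fri  2156: Fri/Sun  2157: Sun/Mon  2158: Mon/Tue  2159: Tue/Wed ✓  2160: Wed/Fri  2161: Fri/Sat  2162: Sat/Sun  2163: Sun/Mon  2164: Mon/Wed  2165: Wed/Thu  2166: Thu/Fri
Both conditions hold in: 2091, 2103, 2114, 2125, 2131, 2142, 2153, 2159 — 8.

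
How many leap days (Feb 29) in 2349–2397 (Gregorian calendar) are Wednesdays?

Leap years in 2349–2397: 12 of them.
Feb 29 weekday advances by 5 (mod 7) from one leap year to the next four years later (or differs when a century non-leap intervenes).
Leap-day weekdays: 2352:Fri 2356:Wed✓ 2360:Mon 2364:Sat 2368:Thu 2372:Tue 2376:Sun 2380:Fri 2384:Wed✓ 2388:Mon 2392:Sat 2396:Thu
Wednesday: 2356, 2384 → 2.

2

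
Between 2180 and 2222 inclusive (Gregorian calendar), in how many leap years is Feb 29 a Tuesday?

Leap years in 2180–2222: 10 of them.
Feb 29 weekday advances by 5 (mod 7) from one leap year to the next four years later (or differs when a century non-leap intervenes).
Leap-day weekdays: 2180:Tue✓ 2184:Sun 2188:Fri 2192:Wed 2196:Mon 2204:Wed 2208:Mon 2212:Sat 2216:Thu 2220:Tue✓
Tuesday: 2180, 2220 → 2.

2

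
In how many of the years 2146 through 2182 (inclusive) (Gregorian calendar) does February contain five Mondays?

February has 28 days (29 in leap years); it has five Mondays when Monday falls among the first (month-length − 28) days — i.e. when February 1 is Monday in a leap year (never in a common year).
February 1 by year: 2146:Tue 2147:Wed 2148:Thu 2149:Sat 2150:Sun 2151:Mon 2152:Tue 2153:Thu 2154:Fri 2155:Sat 2156:Sun 2157:Tue 2158:Wed 2159:Thu 2160:Fri …(7 more)… 2168:Mon✓ 2169:Wed 2170:Thu 2171:Fri 2172:Sat 2173:Mon 2174:Tue 2175:Wed 2176:Thu 2177:Sat 2178:Sun 2179:Mon 2180:Tue 2181:Thu 2182:Fri
Years with five Mondays: 2168 → 1.

1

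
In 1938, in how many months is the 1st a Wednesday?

1

Check the 1st of each month of 1938: Jan 1: Sat, Feb 1: Tue, Mar 1: Tue, Apr 1: Fri, May 1: Sun, Jun 1: Wed, Jul 1: Fri, Aug 1: Mon, Sep 1: Thu, Oct 1: Sat, Nov 1: Tue, Dec 1: Thu.
Wednesday occurs in June — 1 month.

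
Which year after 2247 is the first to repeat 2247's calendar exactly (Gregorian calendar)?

Two years share a calendar iff Jan 1 falls on the same weekday and both are leap or both are common. 2247: Jan 1 is Friday, common year.
2248: Jan 1 Saturday, leap
2249: Jan 1 Monday, common
2250: Jan 1 Tuesday, common
2251: Jan 1 Wednesday, common
2252: Jan 1 Thursday, leap
2253: Jan 1 Saturday, common
2254: Jan 1 Sunday, common
2255: Jan 1 Monday, common
2256: Jan 1 Tuesday, leap
2257: Jan 1 Thursday, common
2258: Jan 1 Friday, common
2258 matches on both conditions.

2258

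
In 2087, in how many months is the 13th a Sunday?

2

Check the 13th of each month of 2087: Jan 13: Mon, Feb 13: Thu, Mar 13: Thu, Apr 13: Sun, May 13: Tue, Jun 13: Fri, Jul 13: Sun, Aug 13: Wed, Sep 13: Sat, Oct 13: Mon, Nov 13: Thu, Dec 13: Sat.
Sunday occurs in April, July — 2 months.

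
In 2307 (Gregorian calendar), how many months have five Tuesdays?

A month of length L has five Tuesdays iff its first Tuesday is on day ≤ L−28 (so day 1–3 in a 31-day month, 1–2 in a 30-day month, day 1 in a leap February).
Checking each month of 2307: Jan starts Tue (31d) ✓; Feb starts Fri (28d); Mar starts Fri (31d); Apr starts Mon (30d) ✓; May starts Wed (31d); Jun starts Sat (30d); Jul starts Mon (31d) ✓; Aug starts Thu (31d); Sep starts Sun (30d); Oct starts Tue (31d) ✓; Nov starts Fri (30d); Dec starts Sun (31d) ✓.
Five-Tuesday months: January, April, July, October, December → 5.

5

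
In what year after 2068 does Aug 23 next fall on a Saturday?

2070

From one year to the next, a fixed date's weekday advances by 1, or by 2 when a Feb 29 lies between the two dates.
2068: August 23 is Thursday.
2069: Friday (+1)
2070: Saturday (+1)
Aug 23 falls on a Saturday in 2070.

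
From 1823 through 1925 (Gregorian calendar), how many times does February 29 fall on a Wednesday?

3

Leap years in 1823–1925: 25 of them.
Feb 29 weekday advances by 5 (mod 7) from one leap year to the next four years later (or differs when a century non-leap intervenes).
Leap-day weekdays: 1824:Sun 1828:Fri 1832:Wed✓ 1836:Mon 1840:Sat 1844:Thu 1848:Tue 1852:Sun 1856:Fri 1860:Wed✓ 1864:Mon 1868:Sat 1872:Thu 1876:Tue 1880:Sun 1884:Fri 1888:Wed✓ 1892:Mon 1896:Sat 1904:Mon 1908:Sat 1912:Thu 1916:Tue 1920:Sun 1924:Fri
Wednesday: 1832, 1860, 1888 → 3.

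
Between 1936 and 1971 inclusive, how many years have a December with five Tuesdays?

16

December has 31 days; it has five Tuesdays when Tuesday falls among the first (month-length − 28) days — i.e. when December 1 is one of Tuesday/Monday/Sunday.
December 1 by year: 1936:Tue✓ 1937:Wed 1938:Thu 1939:Fri 1940:Sun✓ 1941:Mon✓ 1942:Tue✓ 1943:Wed 1944:Fri 1945:Sat 1946:Sun✓ 1947:Mon✓ 1948:Wed 1949:Thu 1950:Fri …(6 more)… 1957:Sun✓ 1958:Mon✓ 1959:Tue✓ 1960:Thu 1961:Fri 1962:Sat 1963:Sun✓ 1964:Tue✓ 1965:Wed 1966:Thu 1967:Fri 1968:Sun✓ 1969:Mon✓ 1970:Tue✓ 1971:Wed
Years with five Tuesdays: 1936, 1940, 1941, 1942, 1946, 1947, 1952, 1953, 1957, 1958, 1959, 1963, 1964, 1968, 1969, 1970 → 16.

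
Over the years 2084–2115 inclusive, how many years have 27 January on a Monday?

Track 27 January's weekday year by year (advancing +1, or +2 across a Feb 29):
  2084: Thu  2085: Sat (+2)  2086: Sun (+1)  2087: Mon (+1) ✓  2088: Tue (+1)
  2089: Thu (+2)  2090: Fri (+1)  2091: Sat (+1)  2092: Sun (+1)  2093: Tue (+2)
  2094: Wed (+1)  2095: Thu (+1)  2096: Fri (+1)  2097: Sun (+2)  … (4 more years) …
  2102: Fri (+1)  2103: Sat (+1)  2104: Sun (+1)  2105: Tue (+2)  2106: Wed (+1)
  2107: Thu (+1)  2108: Fri (+1)  2109: Sun (+2)  2110: Mon (+1) ✓  2111: Tue (+1)
  2112: Wed (+1)  2113: Fri (+2)  2114: Sat (+1)  2115: Sun (+1)
Monday years: 2087, 2098, 2110 — 3 in total.

3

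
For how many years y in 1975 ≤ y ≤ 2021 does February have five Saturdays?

February has 28 days (29 in leap years); it has five Saturdays when Saturday falls among the first (month-length − 28) days — i.e. when February 1 is Saturday in a leap year (never in a common year).
February 1 by year: 1975:Sat 1976:Sun 1977:Tue 1978:Wed 1979:Thu 1980:Fri 1981:Sun 1982:Mon 1983:Tue 1984:Wed 1985:Fri 1986:Sat 1987:Sun 1988:Mon 1989:Wed …(17 more)… 2007:Thu 2008:Fri 2009:Sun 2010:Mon 2011:Tue 2012:Wed 2013:Fri 2014:Sat 2015:Sun 2016:Mon 2017:Wed 2018:Thu 2019:Fri 2020:Sat✓ 2021:Mon
Years with five Saturdays: 1992, 2020 → 2.

2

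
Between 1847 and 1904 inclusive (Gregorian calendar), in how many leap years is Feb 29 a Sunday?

Leap years in 1847–1904: 14 of them.
Feb 29 weekday advances by 5 (mod 7) from one leap year to the next four years later (or differs when a century non-leap intervenes).
Leap-day weekdays: 1848:Tue 1852:Sun✓ 1856:Fri 1860:Wed 1864:Mon 1868:Sat 1872:Thu 1876:Tue 1880:Sun✓ 1884:Fri 1888:Wed 1892:Mon 1896:Sat 1904:Mon
Sunday: 1852, 1880 → 2.

2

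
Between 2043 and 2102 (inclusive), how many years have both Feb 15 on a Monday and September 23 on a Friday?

Check each year's weekday for Feb 15 and September 23:
  2043: Sun/Wed  2044: Mon/Fri ✓  2045: Wed/Sat  2046: Thu/Sun  2047: Fri/Mon  2048: Sat/Wed  2049: Mon/Thu  2050: Tue/Fri  2051: Wed/Sat  2052: Thu/Mon  2053: Sat/Tue  2054: Sun/Wed  2055: Mon/Thu  2056: Tue/Sat  …(32 more)…  2089: Tue/Fri  2090: Wed/Sat  2091: Thu/Sun  2092: Fri/Tue  2093: Sun/Wed  2094: Mon/Thu  2095: Tue/Fri  2096: Wed/Sun  2097: Fri/Mon  2098: Sat/Tue  2099: Sun/Wed  2100: Mon/Thu  2101: Tue/Fri  2102: Wed/Sat
Both conditions hold in: 2044, 2072 — 2.

2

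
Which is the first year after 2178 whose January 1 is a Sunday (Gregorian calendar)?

Jan 1 advances by 2 weekdays after a leap year and by 1 after a common year.
2178: Jan 1 is Thursday.
2179: Friday
2180: Saturday (leap)
2181: Monday
2182: Tuesday
2183: Wednesday
2184: Thursday (leap)
2185: Saturday
2186: Sunday
2186 begins on a Sunday

2186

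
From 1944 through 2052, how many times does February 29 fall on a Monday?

Leap years in 1944–2052: 28 of them.
Feb 29 weekday advances by 5 (mod 7) from one leap year to the next four years later (or differs when a century non-leap intervenes).
Leap-day weekdays: 1944:Tue 1948:Sun 1952:Fri 1956:Wed 1960:Mon✓ 1964:Sat 1968:Thu 1972:Tue 1976:Sun 1980:Fri 1984:Wed 1988:Mon✓ 1992:Sat 1996:Thu 2000:Tue 2004:Sun 2008:Fri 2012:Wed 2016:Mon✓ 2020:Sat 2024:Thu 2028:Tue 2032:Sun 2036:Fri 2040:Wed 2044:Mon✓ 2048:Sat 2052:Thu
Monday: 1960, 1988, 2016, 2044 → 4.

4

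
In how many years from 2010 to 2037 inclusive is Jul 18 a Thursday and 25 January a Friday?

Check each year's weekday for Jul 18 and 25 January:
  2010: Sun/Mon  2011: Mon/Tue  2012: Wed/Wed  2013: Thu/Fri ✓  2014: Fri/Sat  2015: Sat/Sun  2016: Mon/Mon  2017: Tue/Wed  2018: Wed/Thu  2019: Thu/Fri ✓  2020: Sat/Sat  2021: Sun/Mon  2022: Mon/Tue  2023: Tue/Wed  2024: Thu/Thu  2025: Fri/Sat  2026: Sat/Sun  2027: Sun/Mon  2028: Tue/Tue  2029: Wed/Thu  2030: Thu/Fri ✓  2031: Fri/Sat  2032: Sun/Sun  2033: Mon/Tue  2034: Tue/Wed  2035: Wed/Thu  2036: Fri/Fri  2037: Sat/Sun
Both conditions hold in: 2013, 2019, 2030 — 3.

3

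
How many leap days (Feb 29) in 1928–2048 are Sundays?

4

Leap years in 1928–2048: 31 of them.
Feb 29 weekday advances by 5 (mod 7) from one leap year to the next four years later (or differs when a century non-leap intervenes).
Leap-day weekdays: 1928:Wed 1932:Mon 1936:Sat 1940:Thu 1944:Tue 1948:Sun✓ 1952:Fri 1956:Wed 1960:Mon 1964:Sat 1968:Thu 1972:Tue 1976:Sun✓ …(5 more)… 2000:Tue 2004:Sun✓ 2008:Fri 2012:Wed 2016:Mon 2020:Sat 2024:Thu 2028:Tue 2032:Sun✓ 2036:Fri 2040:Wed 2044:Mon 2048:Sat
Sunday: 1948, 1976, 2004, 2032 → 4.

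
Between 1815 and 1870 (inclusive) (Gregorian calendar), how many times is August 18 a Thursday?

Track August 18's weekday year by year (advancing +1, or +2 across a Feb 29):
  1815: Fri  1816: Sun (+2)  1817: Mon (+1)  1818: Tue (+1)  1819: Wed (+1)
  1820: Fri (+2)  1821: Sat (+1)  1822: Sun (+1)  1823: Mon (+1)  1824: Wed (+2)
  1825: Thu (+1) ✓  1826: Fri (+1)  1827: Sat (+1)  1828: Mon (+2)  … (28 more years) …
  1857: Tue (+1)  1858: Wed (+1)  1859: Thu (+1) ✓  1860: Sat (+2)  1861: Sun (+1)
  1862: Mon (+1)  1863: Tue (+1)  1864: Thu (+2) ✓  1865: Fri (+1)  1866: Sat (+1)
  1867: Sun (+1)  1868: Tue (+2)  1869: Wed (+1)  1870: Thu (+1) ✓
Thursday years: 1825, 1831, 1836, 1842, 1853, 1859, 1864, 1870 — 8 in total.

8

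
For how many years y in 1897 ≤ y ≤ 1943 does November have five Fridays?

November has 30 days; it has five Fridays when Friday falls among the first (month-length − 28) days — i.e. when November 1 is one of Friday/Thursday.
November 1 by year: 1897:Mon 1898:Tue 1899:Wed 1900:Thu✓ 1901:Fri✓ 1902:Sat 1903:Sun 1904:Tue 1905:Wed 1906:Thu✓ 1907:Fri✓ 1908:Sun 1909:Mon 1910:Tue 1911:Wed …(17 more)… 1929:Fri✓ 1930:Sat 1931:Sun 1932:Tue 1933:Wed 1934:Thu✓ 1935:Fri✓ 1936:Sun 1937:Mon 1938:Tue 1939:Wed 1940:Fri✓ 1941:Sat 1942:Sun 1943:Mon
Years with five Fridays: 1900, 1901, 1906, 1907, 1912, 1917, 1918, 1923, 1928, 1929, 1934, 1935, 1940 → 13.

13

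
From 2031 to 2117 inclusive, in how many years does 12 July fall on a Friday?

Track 12 July's weekday year by year (advancing +1, or +2 across a Feb 29):
  2031: Sat  2032: Mon (+2)  2033: Tue (+1)  2034: Wed (+1)  2035: Thu (+1)
  2036: Sat (+2)  2037: Sun (+1)  2038: Mon (+1)  2039: Tue (+1)  2040: Thu (+2)
  2041: Fri (+1) ✓  2042: Sat (+1)  2043: Sun (+1)  2044: Tue (+2)  … (59 more years) …
  2104: Sat (+2)  2105: Sun (+1)  2106: Mon (+1)  2107: Tue (+1)  2108: Thu (+2)
  2109: Fri (+1) ✓  2110: Sat (+1)  2111: Sun (+1)  2112: Tue (+2)  2113: Wed (+1)
  2114: Thu (+1)  2115: Fri (+1) ✓  2116: Sun (+2)  2117: Mon (+1)
Friday years: 2041, 2047, 2052, 2058, 2069, 2075, 2080, 2086, 2097, 2109, 2115 — 11 in total.

11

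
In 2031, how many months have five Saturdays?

4

A month of length L has five Saturdays iff its first Saturday is on day ≤ L−28 (so day 1–3 in a 31-day month, 1–2 in a 30-day month, day 1 in a leap February).
Checking each month of 2031: Jan starts Wed (31d); Feb starts Sat (28d); Mar starts Sat (31d) ✓; Apr starts Tue (30d); May starts Thu (31d) ✓; Jun starts Sun (30d); Jul starts Tue (31d); Aug starts Fri (31d) ✓; Sep starts Mon (30d); Oct starts Wed (31d); Nov starts Sat (30d) ✓; Dec starts Mon (31d).
Five-Saturday months: March, May, August, November → 4.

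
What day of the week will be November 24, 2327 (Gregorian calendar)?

Thursday

January 1, 2327 is a Saturday.
November 24 is day 328 of the year, i.e. 327 days after Jan 1.
327 mod 7 = 5, so advance 5 weekdays from Saturday: Thursday.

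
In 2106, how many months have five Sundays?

4

A month of length L has five Sundays iff its first Sunday is on day ≤ L−28 (so day 1–3 in a 31-day month, 1–2 in a 30-day month, day 1 in a leap February).
Checking each month of 2106: Jan starts Fri (31d) ✓; Feb starts Mon (28d); Mar starts Mon (31d); Apr starts Thu (30d); May starts Sat (31d) ✓; Jun starts Tue (30d); Jul starts Thu (31d); Aug starts Sun (31d) ✓; Sep starts Wed (30d); Oct starts Fri (31d) ✓; Nov starts Mon (30d); Dec starts Wed (31d).
Five-Sunday months: January, May, August, October → 4.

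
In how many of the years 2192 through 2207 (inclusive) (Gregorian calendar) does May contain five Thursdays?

May has 31 days; it has five Thursdays when Thursday falls among the first (month-length − 28) days — i.e. when May 1 is one of Thursday/Wednesday/Tuesday.
May 1 by year: 2192:Tue✓ 2193:Wed✓ 2194:Thu✓ 2195:Fri 2196:Sun 2197:Mon 2198:Tue✓ 2199:Wed✓ 2200:Thu✓ 2201:Fri 2202:Sat 2203:Sun 2204:Tue✓ 2205:Wed✓ 2206:Thu✓ 2207:Fri
Years with five Thursdays: 2192, 2193, 2194, 2198, 2199, 2200, 2204, 2205, 2206 → 9.

9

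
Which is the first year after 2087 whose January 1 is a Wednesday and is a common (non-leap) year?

2098

Jan 1 advances by 2 weekdays after a leap year and by 1 after a common year.
2087: Jan 1 is Wednesday.
2088: Thursday (leap)
2089: Saturday
2090: Sunday
2091: Monday
2092: Tuesday (leap)
2093: Thursday
2094: Friday
2095: Saturday
2096: Sunday (leap)
2097: Tuesday
2098: Wednesday
2098 begins on a Wednesday and is a common year.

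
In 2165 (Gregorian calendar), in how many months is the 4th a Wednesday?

Check the 4th of each month of 2165: Jan 4: Fri, Feb 4: Mon, Mar 4: Mon, Apr 4: Thu, May 4: Sat, Jun 4: Tue, Jul 4: Thu, Aug 4: Sun, Sep 4: Wed, Oct 4: Fri, Nov 4: Mon, Dec 4: Wed.
Wednesday occurs in September, December — 2 months.

2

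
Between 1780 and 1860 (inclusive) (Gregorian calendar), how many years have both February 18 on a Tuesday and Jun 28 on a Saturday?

Check each year's weekday for February 18 and Jun 28:
  1780: Fri/Wed  1781: Sun/Thu  1782: Mon/Fri  1783: Tue/Sat ✓  1784: Wed/Mon  1785: Fri/Tue  1786: Sat/Wed  1787: Sun/Thu  1788: Mon/Sat  1789: Wed/Sun  1790: Thu/Mon  1791: Fri/Tue  1792: Sat/Thu  1793: Mon/Fri  …(53 more)…  1847: Thu/Mon  1848: Fri/Wed  1849: Sun/Thu  1850: Mon/Fri  1851: Tue/Sat ✓  1852: Wed/Mon  1853: Fri/Tue  1854: Sat/Wed  1855: Sun/Thu  1856: Mon/Sat  1857: Wed/Sun  1858: Thu/Mon  1859: Fri/Tue  1860: Sat/Thu
Both conditions hold in: 1783, 1794, 1800, 1806, 1817, 1823, 1834, 1845, 1851 — 9.

9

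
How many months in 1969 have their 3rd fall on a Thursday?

Check the 3rd of each month of 1969: Jan 3: Fri, Feb 3: Mon, Mar 3: Mon, Apr 3: Thu, May 3: Sat, Jun 3: Tue, Jul 3: Thu, Aug 3: Sun, Sep 3: Wed, Oct 3: Fri, Nov 3: Mon, Dec 3: Wed.
Thursday occurs in April, July — 2 months.

2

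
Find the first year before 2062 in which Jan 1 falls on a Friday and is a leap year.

2044

Jan 1 advances by 2 weekdays after a leap year and by 1 after a common year.
2062: Jan 1 is Sunday.
2061: Saturday
2060: Thursday (leap)
2059: Wednesday
2058: Tuesday
2057: Monday
2056: Saturday (leap)
2055: Friday
2054: Thursday
2053: Wednesday
2052: Monday (leap)
2051: Sunday
2050: Saturday
2049: Friday
2048: Wednesday (leap)
2047: Tuesday
2046: Monday
2045: Sunday
2044: Friday (leap)
2044 begins on a Friday and is a leap year.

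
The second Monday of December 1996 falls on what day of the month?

December 1, 1996 is a Sunday, so the first Monday is the 2nd.
The second Monday is 2 + 7 = 9.

9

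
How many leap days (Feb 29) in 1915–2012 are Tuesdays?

4

Leap years in 1915–2012: 25 of them.
Feb 29 weekday advances by 5 (mod 7) from one leap year to the next four years later (or differs when a century non-leap intervenes).
Leap-day weekdays: 1916:Tue✓ 1920:Sun 1924:Fri 1928:Wed 1932:Mon 1936:Sat 1940:Thu 1944:Tue✓ 1948:Sun 1952:Fri 1956:Wed 1960:Mon 1964:Sat 1968:Thu 1972:Tue✓ 1976:Sun 1980:Fri 1984:Wed 1988:Mon 1992:Sat 1996:Thu 2000:Tue✓ 2004:Sun 2008:Fri 2012:Wed
Tuesday: 1916, 1944, 1972, 2000 → 4.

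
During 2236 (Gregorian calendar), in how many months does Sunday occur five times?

A month of length L has five Sundays iff its first Sunday is on day ≤ L−28 (so day 1–3 in a 31-day month, 1–2 in a 30-day month, day 1 in a leap February).
Checking each month of 2236: Jan starts Fri (31d) ✓; Feb starts Mon (29d); Mar starts Tue (31d); Apr starts Fri (30d); May starts Sun (31d) ✓; Jun starts Wed (30d); Jul starts Fri (31d) ✓; Aug starts Mon (31d); Sep starts Thu (30d); Oct starts Sat (31d) ✓; Nov starts Tue (30d); Dec starts Thu (31d).
Five-Sunday months: January, May, July, October → 4.

4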